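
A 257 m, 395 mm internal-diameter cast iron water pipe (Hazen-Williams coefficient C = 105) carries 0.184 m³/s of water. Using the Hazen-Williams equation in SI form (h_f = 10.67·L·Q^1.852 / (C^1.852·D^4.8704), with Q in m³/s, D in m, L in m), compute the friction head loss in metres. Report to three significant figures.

h_f = 10.67·257·0.184^1.852 / (105^1.852·0.395^4.8704) = 1.986 m

h_f ≈ 1.99 m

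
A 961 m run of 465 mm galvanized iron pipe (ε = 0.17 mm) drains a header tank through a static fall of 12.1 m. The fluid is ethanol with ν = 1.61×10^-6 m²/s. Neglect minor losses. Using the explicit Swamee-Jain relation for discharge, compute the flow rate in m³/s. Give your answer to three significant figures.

Swamee-Jain (Type II): Q = -0.965·√(gD⁵h_f/L)·ln[ε/(3.7D) + √(3.17ν²L/(gD³h_f))]
√(gD⁵h_f/L) = √(9.81·0.465⁵·12.1/961) = 0.05182
ε/(3.7D) = 9.88×10^-5; √(3.17ν²L/(gD³h_f)) = 2.57×10^-5
Q = -0.965·0.05182·ln(1.245×10^-4) = 0.4496 m³/s
Check: V = 2.65 m/s, Re = 7.65×10^5, f = 0.01649, h_f = 12.2 m ≈ 12.1 m ✓

Q ≈ 0.450 m³/s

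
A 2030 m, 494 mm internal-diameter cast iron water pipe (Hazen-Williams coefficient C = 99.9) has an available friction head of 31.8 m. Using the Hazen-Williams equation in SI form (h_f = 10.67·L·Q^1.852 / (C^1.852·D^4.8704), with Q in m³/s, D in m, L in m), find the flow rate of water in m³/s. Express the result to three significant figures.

Rearranging: Q = [h_f·C^1.852·D^4.8704 / (10.67·L)]^(1/1.852)
Q = [31.8·99.9^1.852·0.494^4.8704 / (10.67·2030)]^0.540 = 0.4616 m³/s

Q ≈ 0.462 m³/s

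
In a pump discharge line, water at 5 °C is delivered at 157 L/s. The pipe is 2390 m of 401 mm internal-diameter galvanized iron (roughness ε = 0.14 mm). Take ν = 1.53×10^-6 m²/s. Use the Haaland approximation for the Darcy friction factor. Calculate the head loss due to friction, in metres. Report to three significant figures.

V = 4Q/(πD²) = 4·0.157/(π·0.401²) = 1.243 m/s
Re = VD/ν = 1.243·0.401/1.53×10^-6 = 3.26×10^5 → turbulent
ε/D = 0.14/401 = 3.49×10^-4
Haaland: f = 0.01702
h_f = f(L/D)V²/(2g) = 0.01702·(2390/0.401)·1.243²/(2·9.81) = 7.992 m

h_f ≈ 7.99 m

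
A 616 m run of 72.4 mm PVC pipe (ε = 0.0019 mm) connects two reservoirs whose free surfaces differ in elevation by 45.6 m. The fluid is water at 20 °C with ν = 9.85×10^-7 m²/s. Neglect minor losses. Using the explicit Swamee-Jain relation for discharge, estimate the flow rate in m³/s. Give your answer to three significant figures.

Q ≈ 0.0105 m³/s

Swamee-Jain (Type II): Q = -0.965·√(gD⁵h_f/L)·ln[ε/(3.7D) + √(3.17ν²L/(gD³h_f))]
√(gD⁵h_f/L) = √(9.81·0.0724⁵·45.6/616) = 0.001202
ε/(3.7D) = 7.09×10^-6; √(3.17ν²L/(gD³h_f)) = 1.06×10^-4
Q = -0.965·0.001202·ln(1.127×10^-4) = 0.01054 m³/s
Check: V = 2.56 m/s, Re = 1.88×10^5, f = 0.01595, h_f = 45.4 m ≈ 45.6 m ✓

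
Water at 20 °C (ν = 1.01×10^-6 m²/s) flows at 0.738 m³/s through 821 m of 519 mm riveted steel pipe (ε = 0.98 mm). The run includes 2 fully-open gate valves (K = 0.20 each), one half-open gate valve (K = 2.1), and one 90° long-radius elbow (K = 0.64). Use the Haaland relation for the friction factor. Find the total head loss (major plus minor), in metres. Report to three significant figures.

H_L ≈ 24.7 m

V = 4Q/(πD²) = 3.488 m/s; V²/2g = 0.6202 m
Re = 1.79×10^6, ε/D = 0.00189 → f = 0.02321 (Haaland)
Major: h_f = f(L/D)·V²/2g = 0.02321·1582·0.6202 = 22.77 m
Minor: ΣK = 3.14; h_m = ΣK·V²/2g = 1.948 m
Total H_L = 22.77 + 1.948 = 24.72 m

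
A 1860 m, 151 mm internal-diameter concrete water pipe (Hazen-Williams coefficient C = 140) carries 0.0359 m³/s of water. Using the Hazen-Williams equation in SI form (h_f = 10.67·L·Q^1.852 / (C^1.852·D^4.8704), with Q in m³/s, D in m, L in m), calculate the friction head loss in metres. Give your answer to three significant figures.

h_f ≈ 44.2 m

h_f = 10.67·1860·0.0359^1.852 / (140^1.852·0.151^4.8704) = 44.24 m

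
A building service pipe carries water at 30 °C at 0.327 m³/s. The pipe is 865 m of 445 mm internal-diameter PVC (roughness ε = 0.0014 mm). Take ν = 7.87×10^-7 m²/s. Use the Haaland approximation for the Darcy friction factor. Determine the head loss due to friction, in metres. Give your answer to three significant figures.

V = 4Q/(πD²) = 4·0.327/(π·0.445²) = 2.103 m/s
Re = VD/ν = 2.103·0.445/7.87×10^-7 = 1.19×10^6 → turbulent
ε/D = 0.0014/445 = 3.15×10^-6
Haaland: f = 0.01131
h_f = f(L/D)V²/(2g) = 0.01131·(865/0.445)·2.103²/(2·9.81) = 4.955 m

h_f ≈ 4.96 m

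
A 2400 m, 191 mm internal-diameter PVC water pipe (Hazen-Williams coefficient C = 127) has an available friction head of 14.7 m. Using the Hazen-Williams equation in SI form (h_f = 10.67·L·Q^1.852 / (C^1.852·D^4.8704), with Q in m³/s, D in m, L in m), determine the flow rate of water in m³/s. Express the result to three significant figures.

Rearranging: Q = [h_f·C^1.852·D^4.8704 / (10.67·L)]^(1/1.852)
Q = [14.7·127^1.852·0.191^4.8704 / (10.67·2400)]^0.540 = 0.02904 m³/s

Q ≈ 0.0290 m³/s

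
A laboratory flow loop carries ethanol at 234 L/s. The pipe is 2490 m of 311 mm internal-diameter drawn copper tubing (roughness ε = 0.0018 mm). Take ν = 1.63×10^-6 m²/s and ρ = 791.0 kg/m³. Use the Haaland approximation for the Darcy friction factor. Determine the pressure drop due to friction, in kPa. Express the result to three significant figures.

V = 4Q/(πD²) = 4·0.234/(π·0.311²) = 3.080 m/s
Re = VD/ν = 3.080·0.311/1.63×10^-6 = 5.88×10^5 → turbulent
ε/D = 0.0018/311 = 5.79×10^-6
Haaland: f = 0.01276
h_f = f(L/D)V²/(2g) = 0.01276·(2490/0.311)·3.080²/(2·9.81) = 49.43 m
Δp = ρg·h_f = 791.0·9.81·49.43 = 383.5 kPa

Δp ≈ 384 kPa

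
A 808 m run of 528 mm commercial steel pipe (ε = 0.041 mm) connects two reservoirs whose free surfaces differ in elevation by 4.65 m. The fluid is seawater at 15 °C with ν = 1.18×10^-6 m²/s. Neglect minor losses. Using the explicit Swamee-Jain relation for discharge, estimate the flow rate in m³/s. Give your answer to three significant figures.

Swamee-Jain (Type II): Q = -0.965·√(gD⁵h_f/L)·ln[ε/(3.7D) + √(3.17ν²L/(gD³h_f))]
√(gD⁵h_f/L) = √(9.81·0.528⁵·4.65/808) = 0.04813
ε/(3.7D) = 2.10×10^-5; √(3.17ν²L/(gD³h_f)) = 2.30×10^-5
Q = -0.965·0.04813·ln(4.403×10^-5) = 0.4659 m³/s
Check: V = 2.13 m/s, Re = 9.52×10^5, f = 0.01322, h_f = 4.67 m ≈ 4.65 m ✓

Q ≈ 0.466 m³/s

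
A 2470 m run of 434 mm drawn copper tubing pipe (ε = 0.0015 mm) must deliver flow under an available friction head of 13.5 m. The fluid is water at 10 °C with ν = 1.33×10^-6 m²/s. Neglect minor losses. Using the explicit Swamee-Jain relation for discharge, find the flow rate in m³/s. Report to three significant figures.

Swamee-Jain (Type II): Q = -0.965·√(gD⁵h_f/L)·ln[ε/(3.7D) + √(3.17ν²L/(gD³h_f))]
√(gD⁵h_f/L) = √(9.81·0.434⁵·13.5/2470) = 0.02873
ε/(3.7D) = 9.34×10^-7; √(3.17ν²L/(gD³h_f)) = 3.58×10^-5
Q = -0.965·0.02873·ln(3.670×10^-5) = 0.2832 m³/s
Check: V = 1.91 m/s, Re = 6.25×10^5, f = 0.01265, h_f = 13.4 m ≈ 13.5 m ✓

Q ≈ 0.283 m³/s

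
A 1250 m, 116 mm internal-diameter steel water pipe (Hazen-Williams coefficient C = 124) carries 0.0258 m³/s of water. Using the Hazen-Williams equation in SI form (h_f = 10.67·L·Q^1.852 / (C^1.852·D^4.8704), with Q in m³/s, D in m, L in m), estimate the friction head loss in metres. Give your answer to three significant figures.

h_f ≈ 72.9 m

h_f = 10.67·1250·0.0258^1.852 / (124^1.852·0.116^4.8704) = 72.92 m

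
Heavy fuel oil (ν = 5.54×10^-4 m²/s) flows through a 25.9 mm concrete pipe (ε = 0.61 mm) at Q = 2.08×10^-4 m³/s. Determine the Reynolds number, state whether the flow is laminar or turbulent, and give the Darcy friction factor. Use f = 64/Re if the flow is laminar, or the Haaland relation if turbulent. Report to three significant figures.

Re ≈ 18.5; laminar; f = 64/Re ≈ 3.47

V = 4Q/(πD²) = 0.3948 m/s
Re = VD/ν = 0.3948·0.0259/5.54×10^-4 = 18.5
Re < 2300 → laminar → f = 64/Re = 3.467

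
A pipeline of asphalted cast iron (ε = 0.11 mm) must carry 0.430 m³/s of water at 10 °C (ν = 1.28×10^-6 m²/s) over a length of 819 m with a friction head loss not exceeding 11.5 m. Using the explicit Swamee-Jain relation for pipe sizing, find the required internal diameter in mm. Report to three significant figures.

Swamee-Jain (Type III): D = 0.66·[ε^1.25·(LQ²/(gh_f))^4.75 + ν·Q^9.4·(L/(gh_f))^5.2]^0.04
LQ²/(gh_f) = 1.342; L/(gh_f) = 7.260
Term 1 = ε^1.25·(…)^4.75 = 4.56×10^-5; Term 2 = ν·Q^9.4·(…)^5.2 = 1.38×10^-5
D = 0.66·(4.56×10^-5 + 1.38×10^-5)^0.04 = 0.4472 m = 447 mm
Check: V = 2.74 m/s, Re = 9.56×10^5, f = 0.01528, h_f = 10.7 m ≈ 11.5 m ✓

D ≈ 447 mm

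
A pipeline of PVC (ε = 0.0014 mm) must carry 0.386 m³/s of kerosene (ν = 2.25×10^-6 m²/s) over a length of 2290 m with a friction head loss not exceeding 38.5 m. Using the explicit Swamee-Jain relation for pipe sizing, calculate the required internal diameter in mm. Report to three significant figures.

Swamee-Jain (Type III): D = 0.66·[ε^1.25·(LQ²/(gh_f))^4.75 + ν·Q^9.4·(L/(gh_f))^5.2]^0.04
LQ²/(gh_f) = 0.9034; L/(gh_f) = 6.063
Term 1 = ε^1.25·(…)^4.75 = 2.97×10^-8; Term 2 = ν·Q^9.4·(…)^5.2 = 3.44×10^-6
D = 0.66·(2.97×10^-8 + 3.44×10^-6)^0.04 = 0.3992 m = 399 mm
Check: V = 3.08 m/s, Re = 5.47×10^5, f = 0.01294, h_f = 36.0 m ≈ 38.5 m ✓

D ≈ 399 mm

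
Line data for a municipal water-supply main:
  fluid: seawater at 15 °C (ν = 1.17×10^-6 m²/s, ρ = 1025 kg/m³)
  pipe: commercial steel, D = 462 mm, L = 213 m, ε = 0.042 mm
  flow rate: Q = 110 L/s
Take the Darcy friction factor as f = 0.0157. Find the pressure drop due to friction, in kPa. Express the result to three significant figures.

Δp ≈ 1.60 kPa

V = 4Q/(πD²) = 4·0.110/(π·0.462²) = 0.6562 m/s
h_f = f(L/D)V²/(2g) = 0.01570·(213/0.462)·0.6562²/(2·9.81) = 0.1588 m
Δp = ρg·h_f = 1025·9.81·0.1588 = 1.597 kPa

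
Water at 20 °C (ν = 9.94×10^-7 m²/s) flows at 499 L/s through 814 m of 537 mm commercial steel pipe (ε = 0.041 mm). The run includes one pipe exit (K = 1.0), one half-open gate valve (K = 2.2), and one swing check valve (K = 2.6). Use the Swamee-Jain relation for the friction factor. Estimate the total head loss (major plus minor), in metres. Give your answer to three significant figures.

H_L ≈ 6.29 m

V = 4Q/(πD²) = 2.203 m/s; V²/2g = 0.2474 m
Re = 1.19×10^6, ε/D = 7.64×10^-5 → f = 0.01294 (Swamee-Jain)
Major: h_f = f(L/D)·V²/2g = 0.01294·1516·0.2474 = 4.852 m
Minor: ΣK = 5.80; h_m = ΣK·V²/2g = 1.435 m
Total H_L = 4.852 + 1.435 = 6.287 m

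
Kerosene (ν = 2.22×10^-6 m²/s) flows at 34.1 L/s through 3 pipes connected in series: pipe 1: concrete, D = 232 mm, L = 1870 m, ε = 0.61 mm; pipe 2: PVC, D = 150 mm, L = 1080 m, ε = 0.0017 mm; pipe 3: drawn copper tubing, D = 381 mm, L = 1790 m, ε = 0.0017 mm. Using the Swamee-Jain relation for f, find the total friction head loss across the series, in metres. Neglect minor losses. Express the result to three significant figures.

H ≈ 30.9 m

Pipe 1: V = 0.8067 m/s, Re = 8.43×10^4, ε/D = 0.00263, f = 0.02714, h_1 = f(L/D)V²/2g = 7.255 m
Pipe 2: V = 1.930 m/s, Re = 1.30×10^5, ε/D = 1.13×10^-5, f = 0.01699, h_2 = f(L/D)V²/2g = 23.22 m
Pipe 3: V = 0.2991 m/s, Re = 5.13×10^4, ε/D = 4.46×10^-6, f = 0.02066, h_3 = f(L/D)V²/2g = 0.4425 m
Series → Q common, losses add: H = Σh = 30.92 m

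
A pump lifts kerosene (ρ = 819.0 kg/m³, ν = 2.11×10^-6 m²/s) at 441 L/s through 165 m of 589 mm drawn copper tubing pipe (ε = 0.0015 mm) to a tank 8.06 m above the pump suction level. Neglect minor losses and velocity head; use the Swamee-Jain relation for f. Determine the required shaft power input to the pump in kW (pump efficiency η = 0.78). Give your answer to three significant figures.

P_shaft ≈ 38.9 kW

V = 4Q/(πD²) = 1.619 m/s; Re = 4.52×10^5; ε/D = 2.55×10^-6; f = 0.01337
h_f = f(L/D)V²/2g = 0.5001 m
Total head H = z + h_f = 8.06 + 0.5001 = 8.560 m
P_hyd = ρgQH = 819.0·9.81·0.441·8.560 = 30.33 kW
P_shaft = P_hyd/η = 30.33/0.78 = 38.88 kW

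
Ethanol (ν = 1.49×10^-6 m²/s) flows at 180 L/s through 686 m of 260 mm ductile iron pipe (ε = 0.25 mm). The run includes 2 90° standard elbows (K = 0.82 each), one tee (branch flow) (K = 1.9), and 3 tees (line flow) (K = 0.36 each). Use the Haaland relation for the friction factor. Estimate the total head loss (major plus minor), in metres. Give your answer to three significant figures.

H_L ≈ 33.5 m

V = 4Q/(πD²) = 3.390 m/s; V²/2g = 0.5858 m
Re = 5.92×10^5, ε/D = 9.62×10^-4 → f = 0.01994 (Haaland)
Major: h_f = f(L/D)·V²/2g = 0.01994·2638·0.5858 = 30.83 m
Minor: ΣK = 4.62; h_m = ΣK·V²/2g = 2.707 m
Total H_L = 30.83 + 2.707 = 33.54 m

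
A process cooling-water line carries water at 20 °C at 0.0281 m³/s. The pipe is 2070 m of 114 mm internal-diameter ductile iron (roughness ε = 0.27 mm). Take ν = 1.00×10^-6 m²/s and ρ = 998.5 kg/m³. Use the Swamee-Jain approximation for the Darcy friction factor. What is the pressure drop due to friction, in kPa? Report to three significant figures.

V = 4Q/(πD²) = 4·0.0281/(π·0.114²) = 2.753 m/s
Re = VD/ν = 2.753·0.114/1.00×10^-6 = 3.14×10^5 → turbulent
ε/D = 0.27/114 = 0.00237
Swamee-Jain: f = 0.02517
h_f = f(L/D)V²/(2g) = 0.02517·(2070/0.114)·2.753²/(2·9.81) = 176.5 m
Δp = ρg·h_f = 998.5·9.81·176.5 = 1729 kPa

Δp ≈ 1730 kPa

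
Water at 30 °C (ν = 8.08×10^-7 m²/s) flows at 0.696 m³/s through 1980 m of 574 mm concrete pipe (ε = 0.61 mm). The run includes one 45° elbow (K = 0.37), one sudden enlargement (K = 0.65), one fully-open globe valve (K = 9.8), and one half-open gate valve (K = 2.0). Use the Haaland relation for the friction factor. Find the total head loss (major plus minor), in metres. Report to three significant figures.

H_L ≈ 30.3 m

V = 4Q/(πD²) = 2.690 m/s; V²/2g = 0.3687 m
Re = 1.91×10^6, ε/D = 0.00106 → f = 0.02010 (Haaland)
Major: h_f = f(L/D)·V²/2g = 0.02010·3449·0.3687 = 25.57 m
Minor: ΣK = 12.8; h_m = ΣK·V²/2g = 4.727 m
Total H_L = 25.57 + 4.727 = 30.30 m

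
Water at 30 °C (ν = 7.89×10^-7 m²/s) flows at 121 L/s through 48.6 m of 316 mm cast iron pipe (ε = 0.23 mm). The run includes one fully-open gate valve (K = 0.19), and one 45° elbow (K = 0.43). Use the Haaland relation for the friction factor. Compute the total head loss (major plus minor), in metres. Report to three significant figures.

V = 4Q/(πD²) = 1.543 m/s; V²/2g = 0.1213 m
Re = 6.18×10^5, ε/D = 7.28×10^-4 → f = 0.01877 (Haaland)
Major: h_f = f(L/D)·V²/2g = 0.01877·153.8·0.1213 = 0.3502 m
Minor: ΣK = 0.620; h_m = ΣK·V²/2g = 0.07522 m
Total H_L = 0.3502 + 0.07522 = 0.4255 m

H_L ≈ 0.425 m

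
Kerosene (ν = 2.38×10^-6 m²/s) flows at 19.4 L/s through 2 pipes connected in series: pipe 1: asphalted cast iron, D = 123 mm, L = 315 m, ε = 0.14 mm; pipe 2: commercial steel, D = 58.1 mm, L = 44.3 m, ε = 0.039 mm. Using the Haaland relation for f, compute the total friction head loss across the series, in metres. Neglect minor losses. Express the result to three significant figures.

H ≈ 48.8 m

Pipe 1: V = 1.633 m/s, Re = 8.44×10^4, ε/D = 0.00114, f = 0.02277, h_1 = f(L/D)V²/2g = 7.923 m
Pipe 2: V = 7.317 m/s, Re = 1.79×10^5, ε/D = 6.71×10^-4, f = 0.01965, h_2 = f(L/D)V²/2g = 40.90 m
Series → Q common, losses add: H = Σh = 48.82 m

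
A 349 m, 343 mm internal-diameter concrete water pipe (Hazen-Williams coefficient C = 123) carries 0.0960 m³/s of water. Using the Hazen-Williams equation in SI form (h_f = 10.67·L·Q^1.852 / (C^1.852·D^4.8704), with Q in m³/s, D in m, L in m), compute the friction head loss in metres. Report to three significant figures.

h_f = 10.67·349·0.0960^1.852 / (123^1.852·0.343^4.8704) = 1.199 m

h_f ≈ 1.20 m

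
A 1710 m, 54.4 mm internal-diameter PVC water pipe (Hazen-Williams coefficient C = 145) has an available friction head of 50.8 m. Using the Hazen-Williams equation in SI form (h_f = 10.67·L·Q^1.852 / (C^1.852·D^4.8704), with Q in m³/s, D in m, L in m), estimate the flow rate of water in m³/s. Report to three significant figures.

Q ≈ 0.00286 m³/s

Rearranging: Q = [h_f·C^1.852·D^4.8704 / (10.67·L)]^(1/1.852)
Q = [50.8·145^1.852·0.0544^4.8704 / (10.67·1710)]^0.540 = 0.002861 m³/s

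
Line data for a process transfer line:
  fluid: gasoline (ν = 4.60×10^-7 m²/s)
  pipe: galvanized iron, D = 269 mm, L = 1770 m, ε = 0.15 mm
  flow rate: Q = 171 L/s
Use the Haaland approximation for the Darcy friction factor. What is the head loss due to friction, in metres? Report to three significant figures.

h_f ≈ 52.8 m

V = 4Q/(πD²) = 4·0.171/(π·0.269²) = 3.009 m/s
Re = VD/ν = 3.009·0.269/4.60×10^-7 = 1.76×10^6 → turbulent
ε/D = 0.15/269 = 5.58×10^-4
Haaland: f = 0.01738
h_f = f(L/D)V²/(2g) = 0.01738·(1770/0.269)·3.009²/(2·9.81) = 52.78 m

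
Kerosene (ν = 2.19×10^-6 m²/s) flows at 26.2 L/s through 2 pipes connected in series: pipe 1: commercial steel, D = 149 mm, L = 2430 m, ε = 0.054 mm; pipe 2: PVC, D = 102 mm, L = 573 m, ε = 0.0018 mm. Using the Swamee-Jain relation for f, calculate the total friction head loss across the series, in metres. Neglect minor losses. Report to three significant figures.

Pipe 1: V = 1.503 m/s, Re = 1.02×10^5, ε/D = 3.62×10^-4, f = 0.01973, h_1 = f(L/D)V²/2g = 37.04 m
Pipe 2: V = 3.206 m/s, Re = 1.49×10^5, ε/D = 1.76×10^-5, f = 0.01659, h_2 = f(L/D)V²/2g = 48.84 m
Series → Q common, losses add: H = Σh = 85.87 m

H ≈ 85.9 m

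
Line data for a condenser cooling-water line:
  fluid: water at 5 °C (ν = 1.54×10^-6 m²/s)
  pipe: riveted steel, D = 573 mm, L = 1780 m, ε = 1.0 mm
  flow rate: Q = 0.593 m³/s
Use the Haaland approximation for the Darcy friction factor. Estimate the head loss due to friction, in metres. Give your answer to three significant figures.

V = 4Q/(πD²) = 4·0.593/(π·0.573²) = 2.300 m/s
Re = VD/ν = 2.300·0.573/1.54×10^-6 = 8.56×10^5 → turbulent
ε/D = 1.0/573 = 0.00175
Haaland: f = 0.02285
h_f = f(L/D)V²/(2g) = 0.02285·(1780/0.573)·2.300²/(2·9.81) = 19.13 m

h_f ≈ 19.1 m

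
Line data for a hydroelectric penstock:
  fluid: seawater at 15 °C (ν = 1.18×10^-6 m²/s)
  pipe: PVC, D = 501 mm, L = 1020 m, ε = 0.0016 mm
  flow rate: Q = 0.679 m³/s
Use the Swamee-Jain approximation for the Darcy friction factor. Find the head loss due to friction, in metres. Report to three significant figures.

h_f ≈ 13.5 m

V = 4Q/(πD²) = 4·0.679/(π·0.501²) = 3.444 m/s
Re = VD/ν = 3.444·0.501/1.18×10^-6 = 1.46×10^6 → turbulent
ε/D = 0.0016/501 = 3.19×10^-6
Swamee-Jain: f = 0.01100
h_f = f(L/D)V²/(2g) = 0.01100·(1020/0.501)·3.444²/(2·9.81) = 13.54 m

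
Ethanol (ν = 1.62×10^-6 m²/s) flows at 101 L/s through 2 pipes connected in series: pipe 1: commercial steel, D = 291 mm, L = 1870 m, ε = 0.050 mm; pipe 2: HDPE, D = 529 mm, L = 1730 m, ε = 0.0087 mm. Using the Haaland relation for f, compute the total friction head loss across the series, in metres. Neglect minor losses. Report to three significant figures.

Pipe 1: V = 1.519 m/s, Re = 2.73×10^5, ε/D = 1.72×10^-4, f = 0.01602, h_1 = f(L/D)V²/2g = 12.10 m
Pipe 2: V = 0.4595 m/s, Re = 1.50×10^5, ε/D = 1.64×10^-5, f = 0.01649, h_2 = f(L/D)V²/2g = 0.5803 m
Series → Q common, losses add: H = Σh = 12.68 m

H ≈ 12.7 m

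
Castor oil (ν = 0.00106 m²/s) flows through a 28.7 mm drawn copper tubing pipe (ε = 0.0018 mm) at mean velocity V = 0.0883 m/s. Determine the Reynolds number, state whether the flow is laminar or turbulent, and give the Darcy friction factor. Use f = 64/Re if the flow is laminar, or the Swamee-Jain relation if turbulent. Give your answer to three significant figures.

Re = VD/ν = 0.08830·0.0287/0.00106 = 2.39
Re < 2300 → laminar → f = 64/Re = 26.77

Re ≈ 2.39; laminar; f = 64/Re ≈ 26.8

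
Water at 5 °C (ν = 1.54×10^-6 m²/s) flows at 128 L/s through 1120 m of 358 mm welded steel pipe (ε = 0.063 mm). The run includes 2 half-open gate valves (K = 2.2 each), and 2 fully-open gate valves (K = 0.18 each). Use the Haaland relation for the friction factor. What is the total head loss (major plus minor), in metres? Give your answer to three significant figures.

V = 4Q/(πD²) = 1.272 m/s; V²/2g = 0.08242 m
Re = 2.96×10^5, ε/D = 1.76×10^-4 → f = 0.01590 (Haaland)
Major: h_f = f(L/D)·V²/2g = 0.01590·3128·0.08242 = 4.099 m
Minor: ΣK = 4.76; h_m = ΣK·V²/2g = 0.3923 m
Total H_L = 4.099 + 0.3923 = 4.491 m

H_L ≈ 4.49 m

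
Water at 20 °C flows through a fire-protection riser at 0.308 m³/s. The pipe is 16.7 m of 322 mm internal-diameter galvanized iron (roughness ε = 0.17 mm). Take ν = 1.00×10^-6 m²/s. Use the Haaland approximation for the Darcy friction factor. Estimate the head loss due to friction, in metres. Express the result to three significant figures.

h_f ≈ 0.654 m

V = 4Q/(πD²) = 4·0.308/(π·0.322²) = 3.782 m/s
Re = VD/ν = 3.782·0.322/1.00×10^-6 = 1.22×10^6 → turbulent
ε/D = 0.17/322 = 5.28×10^-4
Haaland: f = 0.01729
h_f = f(L/D)V²/(2g) = 0.01729·(16.7/0.322)·3.782²/(2·9.81) = 0.6538 m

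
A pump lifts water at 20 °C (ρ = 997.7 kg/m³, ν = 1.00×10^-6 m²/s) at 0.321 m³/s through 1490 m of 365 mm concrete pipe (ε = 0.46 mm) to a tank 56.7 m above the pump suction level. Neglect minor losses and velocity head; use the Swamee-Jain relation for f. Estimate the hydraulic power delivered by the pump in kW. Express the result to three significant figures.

V = 4Q/(πD²) = 3.068 m/s; Re = 1.12×10^6; ε/D = 0.00126; f = 0.02110
h_f = f(L/D)V²/2g = 41.32 m
Total head H = z + h_f = 56.7 + 41.32 = 98.02 m
P_hyd = ρgQH = 997.7·9.81·0.321·98.02 = 307.9 kW

P_hyd ≈ 308 kW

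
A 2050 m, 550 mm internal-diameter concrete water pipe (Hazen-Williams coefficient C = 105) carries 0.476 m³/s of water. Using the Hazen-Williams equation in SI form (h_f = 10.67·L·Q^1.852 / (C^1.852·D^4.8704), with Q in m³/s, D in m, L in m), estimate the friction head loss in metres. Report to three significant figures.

h_f = 10.67·2050·0.476^1.852 / (105^1.852·0.550^4.8704) = 18.37 m

h_f ≈ 18.4 m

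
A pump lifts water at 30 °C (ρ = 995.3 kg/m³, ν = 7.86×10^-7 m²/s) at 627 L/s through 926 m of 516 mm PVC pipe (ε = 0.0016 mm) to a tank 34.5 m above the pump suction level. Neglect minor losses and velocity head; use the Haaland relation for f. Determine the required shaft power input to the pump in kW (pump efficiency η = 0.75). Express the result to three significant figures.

P_shaft ≈ 352 kW

V = 4Q/(πD²) = 2.998 m/s; Re = 1.97×10^6; ε/D = 3.10×10^-6; f = 0.01045
h_f = f(L/D)V²/2g = 8.596 m
Total head H = z + h_f = 34.5 + 8.596 = 43.10 m
P_hyd = ρgQH = 995.3·9.81·0.627·43.10 = 263.8 kW
P_shaft = P_hyd/η = 263.8/0.75 = 351.8 kW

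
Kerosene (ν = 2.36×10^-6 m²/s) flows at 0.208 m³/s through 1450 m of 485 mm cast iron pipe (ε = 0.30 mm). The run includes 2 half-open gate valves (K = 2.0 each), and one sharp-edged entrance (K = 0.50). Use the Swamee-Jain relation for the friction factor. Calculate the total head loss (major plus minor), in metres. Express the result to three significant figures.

H_L ≈ 4.02 m

V = 4Q/(πD²) = 1.126 m/s; V²/2g = 0.06461 m
Re = 2.31×10^5, ε/D = 6.19×10^-4 → f = 0.01931 (Swamee-Jain)
Major: h_f = f(L/D)·V²/2g = 0.01931·2990·0.06461 = 3.731 m
Minor: ΣK = 4.50; h_m = ΣK·V²/2g = 0.2907 m
Total H_L = 3.731 + 0.2907 = 4.021 m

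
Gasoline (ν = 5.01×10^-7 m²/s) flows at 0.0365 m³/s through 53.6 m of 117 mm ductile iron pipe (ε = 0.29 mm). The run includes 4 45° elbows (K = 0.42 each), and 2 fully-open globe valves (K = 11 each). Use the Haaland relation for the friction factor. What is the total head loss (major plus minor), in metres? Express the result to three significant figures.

V = 4Q/(πD²) = 3.395 m/s; V²/2g = 0.5874 m
Re = 7.93×10^5, ε/D = 0.00248 → f = 0.02504 (Haaland)
Major: h_f = f(L/D)·V²/2g = 0.02504·458.1·0.5874 = 6.739 m
Minor: ΣK = 23.7; h_m = ΣK·V²/2g = 13.91 m
Total H_L = 6.739 + 13.91 = 20.65 m

H_L ≈ 20.6 m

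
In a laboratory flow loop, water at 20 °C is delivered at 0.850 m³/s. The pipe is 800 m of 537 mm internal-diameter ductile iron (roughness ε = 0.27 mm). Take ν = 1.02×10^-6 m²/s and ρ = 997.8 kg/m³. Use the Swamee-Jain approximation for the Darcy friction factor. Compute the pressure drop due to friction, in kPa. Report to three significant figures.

V = 4Q/(πD²) = 4·0.850/(π·0.537²) = 3.753 m/s
Re = VD/ν = 3.753·0.537/1.02×10^-6 = 1.98×10^6 → turbulent
ε/D = 0.27/537 = 5.03×10^-4
Swamee-Jain: f = 0.01705
h_f = f(L/D)V²/(2g) = 0.01705·(800/0.537)·3.753²/(2·9.81) = 18.24 m
Δp = ρg·h_f = 997.8·9.81·18.24 = 178.5 kPa

Δp ≈ 179 kPa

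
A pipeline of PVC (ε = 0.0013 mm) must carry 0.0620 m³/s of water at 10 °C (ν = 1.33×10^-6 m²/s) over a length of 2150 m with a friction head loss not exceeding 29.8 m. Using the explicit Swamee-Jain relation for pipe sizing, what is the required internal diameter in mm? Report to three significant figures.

D ≈ 205 mm

Swamee-Jain (Type III): D = 0.66·[ε^1.25·(LQ²/(gh_f))^4.75 + ν·Q^9.4·(L/(gh_f))^5.2]^0.04
LQ²/(gh_f) = 0.02827; L/(gh_f) = 7.355
Term 1 = ε^1.25·(…)^4.75 = 1.93×10^-15; Term 2 = ν·Q^9.4·(…)^5.2 = 1.90×10^-13
D = 0.66·(1.93×10^-15 + 1.90×10^-13)^0.04 = 0.2046 m = 205 mm
Check: V = 1.89 m/s, Re = 2.90×10^5, f = 0.01454, h_f = 27.7 m ≈ 29.8 m ✓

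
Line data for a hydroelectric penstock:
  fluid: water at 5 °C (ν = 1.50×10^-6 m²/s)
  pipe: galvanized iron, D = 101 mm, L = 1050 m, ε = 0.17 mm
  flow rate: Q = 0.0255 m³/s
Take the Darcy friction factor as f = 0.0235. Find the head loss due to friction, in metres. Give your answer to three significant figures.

h_f ≈ 126 m

V = 4Q/(πD²) = 4·0.0255/(π·0.101²) = 3.183 m/s
h_f = f(L/D)V²/(2g) = 0.02350·(1050/0.101)·3.183²/(2·9.81) = 126.1 m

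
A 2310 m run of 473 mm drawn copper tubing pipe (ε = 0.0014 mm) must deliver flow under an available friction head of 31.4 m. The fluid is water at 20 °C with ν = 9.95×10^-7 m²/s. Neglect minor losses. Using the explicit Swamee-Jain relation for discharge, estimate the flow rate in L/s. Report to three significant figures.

Swamee-Jain (Type II): Q = -0.965·√(gD⁵h_f/L)·ln[ε/(3.7D) + √(3.17ν²L/(gD³h_f))]
√(gD⁵h_f/L) = √(9.81·0.473⁵·31.4/2310) = 0.05619
ε/(3.7D) = 8.00×10^-7; √(3.17ν²L/(gD³h_f)) = 1.49×10^-5
Q = -0.965·0.05619·ln(1.571×10^-5) = 0.5997 m³/s
Check: V = 3.41 m/s, Re = 1.62×10^6, f = 0.01082, h_f = 31.4 m ≈ 31.4 m ✓

Q ≈ 600 L/s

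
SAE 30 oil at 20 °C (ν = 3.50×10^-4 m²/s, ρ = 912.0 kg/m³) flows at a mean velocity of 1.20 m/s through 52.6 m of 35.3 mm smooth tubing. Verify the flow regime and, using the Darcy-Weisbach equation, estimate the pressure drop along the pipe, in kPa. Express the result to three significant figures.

Re = VD/ν = 1.20·0.03530/3.50×10^-4 = 121 → laminar (Re < 2300)
f = 64/Re = 0.5288
h_f = f(L/D)V²/(2g) = 0.5288·(52.6/0.03530)·1.20²/(2·9.81) = 57.83 m
Δp = ρg·h_f = 912.0·9.81·57.83 = 517.4 kPa

Δp ≈ 517 kPa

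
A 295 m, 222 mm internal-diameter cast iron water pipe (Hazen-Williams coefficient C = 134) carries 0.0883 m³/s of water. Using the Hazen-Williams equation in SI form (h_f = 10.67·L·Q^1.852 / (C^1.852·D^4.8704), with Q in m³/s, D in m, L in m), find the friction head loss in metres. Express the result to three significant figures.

h_f = 10.67·295·0.0883^1.852 / (134^1.852·0.222^4.8704) = 6.166 m

h_f ≈ 6.17 m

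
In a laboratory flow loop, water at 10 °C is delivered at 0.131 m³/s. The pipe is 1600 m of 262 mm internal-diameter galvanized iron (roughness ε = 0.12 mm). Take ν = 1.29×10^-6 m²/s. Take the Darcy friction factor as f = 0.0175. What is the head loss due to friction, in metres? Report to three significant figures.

h_f ≈ 32.2 m

V = 4Q/(πD²) = 4·0.131/(π·0.262²) = 2.430 m/s
h_f = f(L/D)V²/(2g) = 0.01750·(1600/0.262)·2.430²/(2·9.81) = 32.16 m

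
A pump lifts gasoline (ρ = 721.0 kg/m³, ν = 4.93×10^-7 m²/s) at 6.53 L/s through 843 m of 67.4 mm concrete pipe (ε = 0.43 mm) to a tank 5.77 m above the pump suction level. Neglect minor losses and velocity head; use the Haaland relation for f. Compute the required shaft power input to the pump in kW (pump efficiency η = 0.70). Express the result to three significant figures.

P_shaft ≈ 5.04 kW

V = 4Q/(πD²) = 1.830 m/s; Re = 2.50×10^5; ε/D = 0.00638; f = 0.03310
h_f = f(L/D)V²/2g = 70.68 m
Total head H = z + h_f = 5.77 + 70.68 = 76.45 m
P_hyd = ρgQH = 721.0·9.81·0.00653·76.45 = 3.531 kW
P_shaft = P_hyd/η = 3.531/0.70 = 5.044 kW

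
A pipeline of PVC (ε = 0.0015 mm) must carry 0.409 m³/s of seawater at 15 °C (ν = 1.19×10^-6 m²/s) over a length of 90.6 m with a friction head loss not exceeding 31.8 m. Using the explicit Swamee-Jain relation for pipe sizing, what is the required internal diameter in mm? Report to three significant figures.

D ≈ 212 mm

Swamee-Jain (Type III): D = 0.66·[ε^1.25·(LQ²/(gh_f))^4.75 + ν·Q^9.4·(L/(gh_f))^5.2]^0.04
LQ²/(gh_f) = 0.04858; L/(gh_f) = 0.2904
Term 1 = ε^1.25·(…)^4.75 = 3.03×10^-14; Term 2 = ν·Q^9.4·(…)^5.2 = 4.30×10^-13
D = 0.66·(3.03×10^-14 + 4.30×10^-13)^0.04 = 0.2119 m = 212 mm
Check: V = 11.6 m/s, Re = 2.07×10^6, f = 0.01059, h_f = 31.1 m ≈ 31.8 m ✓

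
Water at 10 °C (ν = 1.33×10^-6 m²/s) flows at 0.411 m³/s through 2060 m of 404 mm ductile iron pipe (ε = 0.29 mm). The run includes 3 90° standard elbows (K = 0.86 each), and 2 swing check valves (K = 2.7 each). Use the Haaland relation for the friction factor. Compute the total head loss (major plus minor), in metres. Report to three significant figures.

H_L ≈ 53.7 m

V = 4Q/(πD²) = 3.206 m/s; V²/2g = 0.5239 m
Re = 9.74×10^5, ε/D = 7.18×10^-4 → f = 0.01853 (Haaland)
Major: h_f = f(L/D)·V²/2g = 0.01853·5099·0.5239 = 49.49 m
Minor: ΣK = 7.98; h_m = ΣK·V²/2g = 4.181 m
Total H_L = 49.49 + 4.181 = 53.67 m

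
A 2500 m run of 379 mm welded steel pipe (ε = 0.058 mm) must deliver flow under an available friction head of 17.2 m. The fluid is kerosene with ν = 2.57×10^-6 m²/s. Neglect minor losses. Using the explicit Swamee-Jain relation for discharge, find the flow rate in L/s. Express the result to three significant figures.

Swamee-Jain (Type II): Q = -0.965·√(gD⁵h_f/L)·ln[ε/(3.7D) + √(3.17ν²L/(gD³h_f))]
√(gD⁵h_f/L) = √(9.81·0.379⁵·17.2/2500) = 0.02297
ε/(3.7D) = 4.14×10^-5; √(3.17ν²L/(gD³h_f)) = 7.55×10^-5
Q = -0.965·0.02297·ln(1.168×10^-4) = 0.2007 m³/s
Check: V = 1.78 m/s, Re = 2.62×10^5, f = 0.01619, h_f = 17.2 m ≈ 17.2 m ✓

Q ≈ 201 L/s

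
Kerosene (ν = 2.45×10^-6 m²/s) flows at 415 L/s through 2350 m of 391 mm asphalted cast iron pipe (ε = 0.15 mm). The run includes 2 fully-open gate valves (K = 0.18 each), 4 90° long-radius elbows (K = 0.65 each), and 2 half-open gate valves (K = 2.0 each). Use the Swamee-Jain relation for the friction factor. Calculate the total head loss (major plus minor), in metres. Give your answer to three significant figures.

V = 4Q/(πD²) = 3.456 m/s; V²/2g = 0.6089 m
Re = 5.52×10^5, ε/D = 3.84×10^-4 → f = 0.01691 (Swamee-Jain)
Major: h_f = f(L/D)·V²/2g = 0.01691·6010·0.6089 = 61.86 m
Minor: ΣK = 6.96; h_m = ΣK·V²/2g = 4.238 m
Total H_L = 61.86 + 4.238 = 66.10 m

H_L ≈ 66.1 m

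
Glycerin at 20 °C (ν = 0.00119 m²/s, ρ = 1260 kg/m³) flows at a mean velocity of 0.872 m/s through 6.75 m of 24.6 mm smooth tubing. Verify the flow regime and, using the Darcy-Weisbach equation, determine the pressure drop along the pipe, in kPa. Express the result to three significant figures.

Re = VD/ν = 0.872·0.02460/0.00119 = 18.0 → laminar (Re < 2300)
f = 64/Re = 3.550
h_f = f(L/D)V²/(2g) = 3.550·(6.75/0.02460)·0.872²/(2·9.81) = 37.76 m
Δp = ρg·h_f = 1260·9.81·37.76 = 466.7 kPa

Δp ≈ 467 kPa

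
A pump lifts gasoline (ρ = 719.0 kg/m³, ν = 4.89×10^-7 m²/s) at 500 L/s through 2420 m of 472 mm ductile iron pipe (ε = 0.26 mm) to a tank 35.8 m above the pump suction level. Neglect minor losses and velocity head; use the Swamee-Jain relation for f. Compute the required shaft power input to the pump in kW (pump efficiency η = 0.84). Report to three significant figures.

P_shaft ≈ 305 kW

V = 4Q/(πD²) = 2.858 m/s; Re = 2.76×10^6; ε/D = 5.51×10^-4; f = 0.01730
h_f = f(L/D)V²/2g = 36.92 m
Total head H = z + h_f = 35.8 + 36.92 = 72.72 m
P_hyd = ρgQH = 719.0·9.81·0.500·72.72 = 256.5 kW
P_shaft = P_hyd/η = 256.5/0.84 = 305.3 kW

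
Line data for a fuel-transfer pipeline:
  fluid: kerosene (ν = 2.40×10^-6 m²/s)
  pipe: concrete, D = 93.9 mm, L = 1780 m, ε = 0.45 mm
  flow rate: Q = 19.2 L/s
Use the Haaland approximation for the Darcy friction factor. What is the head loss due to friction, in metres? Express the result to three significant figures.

h_f ≈ 229 m

V = 4Q/(πD²) = 4·0.0192/(π·0.0939²) = 2.773 m/s
Re = VD/ν = 2.773·0.0939/2.40×10^-6 = 1.08×10^5 → turbulent
ε/D = 0.45/93.9 = 0.00479
Haaland: f = 0.03085
h_f = f(L/D)V²/(2g) = 0.03085·(1780/0.0939)·2.773²/(2·9.81) = 229.1 m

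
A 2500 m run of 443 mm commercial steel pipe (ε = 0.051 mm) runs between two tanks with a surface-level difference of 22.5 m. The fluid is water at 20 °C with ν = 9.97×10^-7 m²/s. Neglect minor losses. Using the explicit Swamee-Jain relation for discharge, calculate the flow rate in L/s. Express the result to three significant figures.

Q ≈ 370 L/s

Swamee-Jain (Type II): Q = -0.965·√(gD⁵h_f/L)·ln[ε/(3.7D) + √(3.17ν²L/(gD³h_f))]
√(gD⁵h_f/L) = √(9.81·0.443⁵·22.5/2500) = 0.03881
ε/(3.7D) = 3.11×10^-5; √(3.17ν²L/(gD³h_f)) = 2.03×10^-5
Q = -0.965·0.03881·ln(5.138×10^-5) = 0.3699 m³/s
Check: V = 2.40 m/s, Re = 1.07×10^6, f = 0.01366, h_f = 22.6 m ≈ 22.5 m ✓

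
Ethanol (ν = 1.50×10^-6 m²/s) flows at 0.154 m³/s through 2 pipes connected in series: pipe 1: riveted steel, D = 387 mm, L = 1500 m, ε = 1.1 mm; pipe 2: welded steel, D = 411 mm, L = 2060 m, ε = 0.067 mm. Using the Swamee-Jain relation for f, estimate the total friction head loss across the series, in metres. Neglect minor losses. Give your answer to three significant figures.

Pipe 1: V = 1.309 m/s, Re = 3.38×10^5, ε/D = 0.00284, f = 0.02633, h_1 = f(L/D)V²/2g = 8.915 m
Pipe 2: V = 1.161 m/s, Re = 3.18×10^5, ε/D = 1.63×10^-4, f = 0.01589, h_2 = f(L/D)V²/2g = 5.471 m
Series → Q common, losses add: H = Σh = 14.39 m

H ≈ 14.4 m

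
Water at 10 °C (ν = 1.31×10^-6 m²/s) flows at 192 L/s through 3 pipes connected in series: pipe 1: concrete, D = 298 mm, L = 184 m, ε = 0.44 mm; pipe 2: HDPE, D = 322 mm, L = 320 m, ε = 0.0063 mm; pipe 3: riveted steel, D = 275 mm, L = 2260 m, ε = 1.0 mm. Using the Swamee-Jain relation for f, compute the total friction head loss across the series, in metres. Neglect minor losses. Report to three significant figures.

H ≈ 131 m

Pipe 1: V = 2.753 m/s, Re = 6.26×10^5, ε/D = 0.00148, f = 0.02211, h_1 = f(L/D)V²/2g = 5.273 m
Pipe 2: V = 2.358 m/s, Re = 5.80×10^5, ε/D = 1.96×10^-5, f = 0.01309, h_2 = f(L/D)V²/2g = 3.686 m
Pipe 3: V = 3.233 m/s, Re = 6.79×10^5, ε/D = 0.00364, f = 0.02790, h_3 = f(L/D)V²/2g = 122.1 m
Series → Q common, losses add: H = Σh = 131.1 m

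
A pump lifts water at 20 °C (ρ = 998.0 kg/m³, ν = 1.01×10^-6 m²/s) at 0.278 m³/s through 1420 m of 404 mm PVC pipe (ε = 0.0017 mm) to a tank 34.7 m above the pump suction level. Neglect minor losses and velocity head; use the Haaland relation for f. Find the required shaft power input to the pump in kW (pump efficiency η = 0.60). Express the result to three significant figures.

V = 4Q/(πD²) = 2.169 m/s; Re = 8.67×10^5; ε/D = 4.21×10^-6; f = 0.01193
h_f = f(L/D)V²/2g = 10.05 m
Total head H = z + h_f = 34.7 + 10.05 = 44.75 m
P_hyd = ρgQH = 998.0·9.81·0.278·44.75 = 121.8 kW
P_shaft = P_hyd/η = 121.8/0.60 = 203.0 kW

P_shaft ≈ 203 kW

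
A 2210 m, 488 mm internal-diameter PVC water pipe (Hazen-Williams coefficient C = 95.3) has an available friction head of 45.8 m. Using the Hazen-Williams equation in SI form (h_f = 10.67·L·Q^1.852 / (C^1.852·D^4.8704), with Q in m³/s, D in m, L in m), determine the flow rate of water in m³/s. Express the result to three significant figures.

Q ≈ 0.496 m³/s

Rearranging: Q = [h_f·C^1.852·D^4.8704 / (10.67·L)]^(1/1.852)
Q = [45.8·95.3^1.852·0.488^4.8704 / (10.67·2210)]^0.540 = 0.4960 m³/s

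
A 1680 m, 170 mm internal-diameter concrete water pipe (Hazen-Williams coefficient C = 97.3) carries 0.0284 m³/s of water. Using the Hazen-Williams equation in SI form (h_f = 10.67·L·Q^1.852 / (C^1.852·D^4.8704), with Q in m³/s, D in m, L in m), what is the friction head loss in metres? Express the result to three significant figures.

h_f = 10.67·1680·0.0284^1.852 / (97.3^1.852·0.170^4.8704) = 28.51 m

h_f ≈ 28.5 m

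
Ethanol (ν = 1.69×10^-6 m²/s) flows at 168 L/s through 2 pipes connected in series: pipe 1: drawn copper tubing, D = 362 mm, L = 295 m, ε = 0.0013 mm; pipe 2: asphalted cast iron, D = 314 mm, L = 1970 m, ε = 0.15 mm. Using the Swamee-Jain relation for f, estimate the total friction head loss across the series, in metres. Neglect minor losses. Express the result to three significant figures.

H ≈ 28.4 m

Pipe 1: V = 1.632 m/s, Re = 3.50×10^5, ε/D = 3.59×10^-6, f = 0.01402, h_1 = f(L/D)V²/2g = 1.551 m
Pipe 2: V = 2.170 m/s, Re = 4.03×10^5, ε/D = 4.78×10^-4, f = 0.01785, h_2 = f(L/D)V²/2g = 26.86 m
Series → Q common, losses add: H = Σh = 28.41 m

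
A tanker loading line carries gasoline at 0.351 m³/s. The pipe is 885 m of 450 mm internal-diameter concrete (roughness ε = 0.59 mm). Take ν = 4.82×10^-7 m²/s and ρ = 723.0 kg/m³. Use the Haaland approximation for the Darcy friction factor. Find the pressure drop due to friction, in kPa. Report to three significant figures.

V = 4Q/(πD²) = 4·0.351/(π·0.450²) = 2.207 m/s
Re = VD/ν = 2.207·0.450/4.82×10^-7 = 2.06×10^6 → turbulent
ε/D = 0.59/450 = 0.00131
Haaland: f = 0.02115
h_f = f(L/D)V²/(2g) = 0.02115·(885/0.450)·2.207²/(2·9.81) = 10.32 m
Δp = ρg·h_f = 723.0·9.81·10.32 = 73.23 kPa

Δp ≈ 73.2 kPa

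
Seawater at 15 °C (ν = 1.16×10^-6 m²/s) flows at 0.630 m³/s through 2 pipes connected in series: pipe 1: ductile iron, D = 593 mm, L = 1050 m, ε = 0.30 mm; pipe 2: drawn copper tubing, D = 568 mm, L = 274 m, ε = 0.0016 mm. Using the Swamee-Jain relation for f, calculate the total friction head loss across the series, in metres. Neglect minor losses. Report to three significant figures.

H ≈ 9.83 m

Pipe 1: V = 2.281 m/s, Re = 1.17×10^6, ε/D = 5.06×10^-4, f = 0.01727, h_1 = f(L/D)V²/2g = 8.108 m
Pipe 2: V = 2.486 m/s, Re = 1.22×10^6, ε/D = 2.82×10^-6, f = 0.01131, h_2 = f(L/D)V²/2g = 1.719 m
Series → Q common, losses add: H = Σh = 9.827 m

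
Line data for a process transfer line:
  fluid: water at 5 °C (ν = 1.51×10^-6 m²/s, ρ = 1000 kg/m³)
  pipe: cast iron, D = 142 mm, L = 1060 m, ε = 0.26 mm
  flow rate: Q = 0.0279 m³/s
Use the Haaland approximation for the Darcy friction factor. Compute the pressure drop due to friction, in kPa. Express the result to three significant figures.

Δp ≈ 277 kPa

V = 4Q/(πD²) = 4·0.0279/(π·0.142²) = 1.762 m/s
Re = VD/ν = 1.762·0.142/1.51×10^-6 = 1.66×10^5 → turbulent
ε/D = 0.26/142 = 0.00183
Haaland: f = 0.02392
h_f = f(L/D)V²/(2g) = 0.02392·(1060/0.142)·1.762²/(2·9.81) = 28.25 m
Δp = ρg·h_f = 1000·9.81·28.25 = 277.1 kPa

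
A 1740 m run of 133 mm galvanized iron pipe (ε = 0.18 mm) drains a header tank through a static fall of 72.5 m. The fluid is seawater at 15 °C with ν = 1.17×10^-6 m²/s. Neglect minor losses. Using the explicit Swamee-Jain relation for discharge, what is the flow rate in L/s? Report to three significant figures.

Q ≈ 30.8 L/s

Swamee-Jain (Type II): Q = -0.965·√(gD⁵h_f/L)·ln[ε/(3.7D) + √(3.17ν²L/(gD³h_f))]
√(gD⁵h_f/L) = √(9.81·0.133⁵·72.5/1740) = 0.004124
ε/(3.7D) = 3.66×10^-4; √(3.17ν²L/(gD³h_f)) = 6.72×10^-5
Q = -0.965·0.004124·ln(4.330×10^-4) = 0.03082 m³/s
Check: V = 2.22 m/s, Re = 2.52×10^5, f = 0.02225, h_f = 73.0 m ≈ 72.5 m ✓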